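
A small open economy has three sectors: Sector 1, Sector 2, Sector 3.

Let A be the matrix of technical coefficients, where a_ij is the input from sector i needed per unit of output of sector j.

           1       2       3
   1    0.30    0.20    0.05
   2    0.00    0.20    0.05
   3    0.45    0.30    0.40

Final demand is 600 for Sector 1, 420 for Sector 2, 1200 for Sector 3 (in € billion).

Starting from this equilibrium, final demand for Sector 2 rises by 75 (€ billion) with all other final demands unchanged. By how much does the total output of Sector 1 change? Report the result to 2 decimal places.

I − A =
  [   0.70    -0.20    -0.05]
  [   0.00     0.80    -0.05]
  [  -0.45    -0.30     0.60]
Cofactors of I−A, C_ij = (−1)^(i+j)·(minor ij) (rows/columns in the sector order above):
  C_11 = (0.80)(0.60) − (-0.05)(-0.30) = 0.4650
  C_12 = −[(0.00)(0.60) − (-0.05)(-0.45)] = 0.0225
  C_13 = (0.00)(-0.30) − (0.80)(-0.45) = 0.3600
  C_21 = −[(-0.20)(0.60) − (-0.05)(-0.30)] = 0.1350
  C_22 = (0.70)(0.60) − (-0.05)(-0.45) = 0.3975
  C_23 = −[(0.70)(-0.30) − (-0.20)(-0.45)] = 0.3000
  C_31 = (-0.20)(-0.05) − (-0.05)(0.80) = 0.0500
  C_32 = −[(0.70)(-0.05) − (-0.05)(0.00)] = 0.0350
  C_33 = (0.70)(0.80) − (-0.20)(0.00) = 0.5600
det(I−A) = Σ_j (I−A)_1j·C_1j = (0.70)(0.4650) + (-0.20)(0.0225) + (-0.05)(0.3600) = 0.3030
adj(I−A) = Cᵀ =
  [ 0.4650   0.1350   0.0500]
  [ 0.0225   0.3975   0.0350]
  [ 0.3600   0.3000   0.5600]
(I − A)⁻¹ = adj(I−A) / det(I−A) ≈
  [   1.5347     0.4455     0.1650]
  [   0.0743     1.3119     0.1155]
  [   1.1881     0.9901     1.8482]
Δx = (I − A)⁻¹ Δd with Δd having +75 in the Sector 2 component and 0 elsewhere.
So Δx_1 = L_12 · (+75), where L_12 = adj(I−A)_12 / det(I−A) = 0.1350 / 0.3030.
Δx_1 = 0.1350 × (+75) / 0.3030 = 10.125 / 0.3030 ≈ 33.42.

Δx_1 = 33.42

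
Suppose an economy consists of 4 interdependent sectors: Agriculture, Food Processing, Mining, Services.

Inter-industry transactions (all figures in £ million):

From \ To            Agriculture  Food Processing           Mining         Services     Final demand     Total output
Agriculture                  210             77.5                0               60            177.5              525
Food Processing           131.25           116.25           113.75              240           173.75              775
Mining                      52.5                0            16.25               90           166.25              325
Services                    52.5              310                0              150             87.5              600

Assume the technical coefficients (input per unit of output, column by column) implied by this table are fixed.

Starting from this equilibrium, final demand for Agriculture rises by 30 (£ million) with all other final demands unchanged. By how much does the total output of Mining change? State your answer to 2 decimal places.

Δx_3 = 10.49

Technical coefficients a_ij = z_ij / X_j:
  a_11 = 210/525 = 0.40, a_21 = 131.25/525 = 0.25, a_31 = 52.5/525 = 0.10, a_41 = 52.5/525 = 0.10
  a_12 = 77.5/775 = 0.10, a_22 = 116.25/775 = 0.15, a_32 = 0/775 = 0.00, a_42 = 310/775 = 0.40
  a_13 = 0/325 = 0.00, a_23 = 113.75/325 = 0.35, a_33 = 16.25/325 = 0.05, a_43 = 0/325 = 0.00
  a_14 = 60/600 = 0.10, a_24 = 240/600 = 0.40, a_34 = 90/600 = 0.15, a_44 = 150/600 = 0.25
I − A =
  [   0.60    -0.10     0.00    -0.10]
  [  -0.25     0.85    -0.35    -0.40]
  [  -0.10     0.00     0.95    -0.15]
  [  -0.10    -0.40     0.00     0.75]
Compute the cofactors C_ij = (−1)^(i+j)·(3×3 minor ij) of I−A; the adjugate is their transpose:
adj(I−A) = Cᵀ =
  [ 0.432625   0.109250   0.040250   0.124000]
  [ 0.247625   0.418000   0.154000   0.286750]
  [ 0.075500   0.049000   0.245250   0.085250]
  [ 0.189750   0.237500   0.087500   0.457250]
det(I−A) = Σ_j (I−A)_1j·C_1j = (0.60)(0.432625) + (-0.10)(0.247625) + (0.00)(0.075500) + (-0.10)(0.189750) = 0.2158375
(I − A)⁻¹ = adj(I−A) / det(I−A) ≈
  [   2.0044     0.5062     0.1865     0.5745]
  [   1.1473     1.9366     0.7135     1.3285]
  [   0.3498     0.2270     1.1363     0.3950]
  [   0.8791     1.1004     0.4054     2.1185]
Δx = (I − A)⁻¹ Δd with Δd having +30 in the Agriculture component and 0 elsewhere.
So Δx_3 = L_31 · (+30), where L_31 = adj(I−A)_31 / det(I−A) = 0.075500 / 0.2158375.
Δx_3 = 0.075500 × (+30) / 0.2158375 = 2.265 / 0.2158375 ≈ 10.49.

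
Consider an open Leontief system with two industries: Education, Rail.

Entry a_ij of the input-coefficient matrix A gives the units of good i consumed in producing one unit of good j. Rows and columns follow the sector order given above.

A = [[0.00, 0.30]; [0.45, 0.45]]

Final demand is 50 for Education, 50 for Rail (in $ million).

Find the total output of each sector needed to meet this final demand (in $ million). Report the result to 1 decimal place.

x_E = 102.4, x_R = 174.7

I − A =
  [   1.00    -0.30]
  [  -0.45     0.55]
det(I−A) = (1.00)(0.55) − (-0.30)(-0.45) = 0.4150
adj(I−A) = [[0.55, 0.30], [0.45, 1.00]]
(I − A)⁻¹ = adj(I−A) / det(I−A) ≈
  [   1.3253     0.7229]
  [   1.0843     2.4096]
x = (I − A)⁻¹ d = adj(I−A)·d / det(I−A), with det(I−A) = 0.4150:
  x_E = (0.55·50 + 0.30·50) / 0.4150 = 42.50 / 0.4150 ≈ 102.4
  x_R = (0.45·50 + 1.00·50) / 0.4150 = 72.50 / 0.4150 ≈ 174.7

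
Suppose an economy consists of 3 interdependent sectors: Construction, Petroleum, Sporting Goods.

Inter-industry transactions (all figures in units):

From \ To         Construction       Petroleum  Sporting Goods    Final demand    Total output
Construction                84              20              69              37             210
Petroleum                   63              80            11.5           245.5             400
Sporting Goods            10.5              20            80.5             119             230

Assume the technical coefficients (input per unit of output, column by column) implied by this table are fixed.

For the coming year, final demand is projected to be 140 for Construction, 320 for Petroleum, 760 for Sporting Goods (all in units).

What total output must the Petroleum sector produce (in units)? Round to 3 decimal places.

x_2 = 840.651

Technical coefficients a_ij = z_ij / X_j:
  a_11 = 84/210 = 0.40, a_21 = 63/210 = 0.30, a_31 = 10.5/210 = 0.05
  a_12 = 20/400 = 0.05, a_22 = 80/400 = 0.20, a_32 = 20/400 = 0.05
  a_13 = 69/230 = 0.30, a_23 = 11.5/230 = 0.05, a_33 = 80.5/230 = 0.35
I − A =
  [   0.60    -0.05    -0.30]
  [  -0.30     0.80    -0.05]
  [  -0.05    -0.05     0.65]
Cofactors of I−A, C_ij = (−1)^(i+j)·(minor ij) (rows/columns in the sector order above):
  C_11 = (0.80)(0.65) − (-0.05)(-0.05) = 0.5175
  C_12 = −[(-0.30)(0.65) − (-0.05)(-0.05)] = 0.1975
  C_13 = (-0.30)(-0.05) − (0.80)(-0.05) = 0.0550
  C_21 = −[(-0.05)(0.65) − (-0.30)(-0.05)] = 0.0475
  C_22 = (0.60)(0.65) − (-0.30)(-0.05) = 0.3750
  C_23 = −[(0.60)(-0.05) − (-0.05)(-0.05)] = 0.0325
  C_31 = (-0.05)(-0.05) − (-0.30)(0.80) = 0.2425
  C_32 = −[(0.60)(-0.05) − (-0.30)(-0.30)] = 0.1200
  C_33 = (0.60)(0.80) − (-0.05)(-0.30) = 0.4650
det(I−A) = Σ_j (I−A)_1j·C_1j = (0.60)(0.5175) + (-0.05)(0.1975) + (-0.30)(0.0550) = 0.284125
adj(I−A) = Cᵀ =
  [ 0.5175   0.0475   0.2425]
  [ 0.1975   0.3750   0.1200]
  [ 0.0550   0.0325   0.4650]
(I − A)⁻¹ = adj(I−A) / det(I−A) ≈
  [   1.8214     0.1672     0.8535]
  [   0.6951     1.3198     0.4223]
  [   0.1936     0.1144     1.6366]
x = (I − A)⁻¹ d = adj(I−A)·d / det(I−A), with det(I−A) = 0.284125:
  x_1 = (0.5175·140 + 0.0475·320 + 0.2425·760) / 0.284125 = 271.95 / 0.284125 ≈ 957.149
  x_2 = (0.1975·140 + 0.3750·320 + 0.1200·760) / 0.284125 = 238.85 / 0.284125 ≈ 840.651
  x_3 = (0.0550·140 + 0.0325·320 + 0.4650·760) / 0.284125 = 371.50 / 0.284125 ≈ 1307.523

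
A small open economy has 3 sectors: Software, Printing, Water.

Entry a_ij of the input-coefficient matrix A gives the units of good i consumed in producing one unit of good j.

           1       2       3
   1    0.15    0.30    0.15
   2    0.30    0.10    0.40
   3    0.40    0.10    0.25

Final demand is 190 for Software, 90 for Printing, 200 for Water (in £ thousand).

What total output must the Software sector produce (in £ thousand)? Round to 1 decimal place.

x_1 = 528.4

I − A =
  [   0.85    -0.30    -0.15]
  [  -0.30     0.90    -0.40]
  [  -0.40    -0.10     0.75]
Cofactors of I−A, C_ij = (−1)^(i+j)·(minor ij) (rows/columns in the sector order above):
  C_11 = (0.90)(0.75) − (-0.40)(-0.10) = 0.6350
  C_12 = −[(-0.30)(0.75) − (-0.40)(-0.40)] = 0.3850
  C_13 = (-0.30)(-0.10) − (0.90)(-0.40) = 0.3900
  C_21 = −[(-0.30)(0.75) − (-0.15)(-0.10)] = 0.2400
  C_22 = (0.85)(0.75) − (-0.15)(-0.40) = 0.5775
  C_23 = −[(0.85)(-0.10) − (-0.30)(-0.40)] = 0.2050
  C_31 = (-0.30)(-0.40) − (-0.15)(0.90) = 0.2550
  C_32 = −[(0.85)(-0.40) − (-0.15)(-0.30)] = 0.3850
  C_33 = (0.85)(0.90) − (-0.30)(-0.30) = 0.6750
det(I−A) = Σ_j (I−A)_1j·C_1j = (0.85)(0.6350) + (-0.30)(0.3850) + (-0.15)(0.3900) = 0.36575
adj(I−A) = Cᵀ =
  [ 0.6350   0.2400   0.2550]
  [ 0.3850   0.5775   0.3850]
  [ 0.3900   0.2050   0.6750]
(I − A)⁻¹ = adj(I−A) / det(I−A) ≈
  [   1.7362     0.6562     0.6972]
  [   1.0526     1.5789     1.0526]
  [   1.0663     0.5605     1.8455]
x = (I − A)⁻¹ d = adj(I−A)·d / det(I−A), with det(I−A) = 0.36575:
  x_1 = (0.6350·190 + 0.2400·90 + 0.2550·200) / 0.36575 = 193.25 / 0.36575 ≈ 528.4
  x_2 = (0.3850·190 + 0.5775·90 + 0.3850·200) / 0.36575 = 202.125 / 0.36575 ≈ 552.6
  x_3 = (0.3900·190 + 0.2050·90 + 0.6750·200) / 0.36575 = 227.55 / 0.36575 ≈ 622.1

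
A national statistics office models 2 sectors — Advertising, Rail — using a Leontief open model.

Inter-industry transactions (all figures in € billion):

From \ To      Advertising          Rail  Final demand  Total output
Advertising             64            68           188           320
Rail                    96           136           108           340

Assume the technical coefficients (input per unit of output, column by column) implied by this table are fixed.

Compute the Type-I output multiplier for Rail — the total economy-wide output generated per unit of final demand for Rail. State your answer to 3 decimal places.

m_2 = 2.381

Technical coefficients a_ij = z_ij / X_j:
  a_11 = 64/320 = 0.20, a_21 = 96/320 = 0.30
  a_12 = 68/340 = 0.20, a_22 = 136/340 = 0.40
I − A =
  [   0.80    -0.20]
  [  -0.30     0.60]
det(I−A) = (0.80)(0.60) − (-0.20)(-0.30) = 0.4200
adj(I−A) = [[0.60, 0.20], [0.30, 0.80]]
(I − A)⁻¹ = adj(I−A) / det(I−A) ≈
  [   1.4286     0.4762]
  [   0.7143     1.9048]
The output multiplier for sector j is the column-j sum of the Leontief inverse (I − A)⁻¹ = adj(I−A) / det(I−A).
Column 2 of adj(I−A): (0.20, 0.80); det(I−A) = 0.4200.
m_2 = (0.20 + 0.80) / 0.4200 = 1.00 / 0.4200 ≈ 2.381.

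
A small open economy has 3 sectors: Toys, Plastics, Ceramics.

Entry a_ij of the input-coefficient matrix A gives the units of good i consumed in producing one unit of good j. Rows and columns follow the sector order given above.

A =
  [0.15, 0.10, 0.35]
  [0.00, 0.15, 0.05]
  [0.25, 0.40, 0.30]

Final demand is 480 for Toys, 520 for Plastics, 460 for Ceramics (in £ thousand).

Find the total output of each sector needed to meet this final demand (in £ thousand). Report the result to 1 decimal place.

x_1 = 1269.2, x_2 = 700.6, x_3 = 1510.8

I − A =
  [   0.85    -0.10    -0.35]
  [   0.00     0.85    -0.05]
  [  -0.25    -0.40     0.70]
Cofactors of I−A, C_ij = (−1)^(i+j)·(minor ij) (rows/columns in the sector order above):
  C_11 = (0.85)(0.70) − (-0.05)(-0.40) = 0.5750
  C_12 = −[(0.00)(0.70) − (-0.05)(-0.25)] = 0.0125
  C_13 = (0.00)(-0.40) − (0.85)(-0.25) = 0.2125
  C_21 = −[(-0.10)(0.70) − (-0.35)(-0.40)] = 0.2100
  C_22 = (0.85)(0.70) − (-0.35)(-0.25) = 0.5075
  C_23 = −[(0.85)(-0.40) − (-0.10)(-0.25)] = 0.3650
  C_31 = (-0.10)(-0.05) − (-0.35)(0.85) = 0.3025
  C_32 = −[(0.85)(-0.05) − (-0.35)(0.00)] = 0.0425
  C_33 = (0.85)(0.85) − (-0.10)(0.00) = 0.7225
det(I−A) = Σ_j (I−A)_1j·C_1j = (0.85)(0.5750) + (-0.10)(0.0125) + (-0.35)(0.2125) = 0.413125
adj(I−A) = Cᵀ =
  [ 0.5750   0.2100   0.3025]
  [ 0.0125   0.5075   0.0425]
  [ 0.2125   0.3650   0.7225]
(I − A)⁻¹ = adj(I−A) / det(I−A) ≈
  [   1.3918     0.5083     0.7322]
  [   0.0303     1.2284     0.1029]
  [   0.5144     0.8835     1.7489]
x = (I − A)⁻¹ d = adj(I−A)·d / det(I−A), with det(I−A) = 0.413125:
  x_1 = (0.5750·480 + 0.2100·520 + 0.3025·460) / 0.413125 = 524.35 / 0.413125 ≈ 1269.2
  x_2 = (0.0125·480 + 0.5075·520 + 0.0425·460) / 0.413125 = 289.45 / 0.413125 ≈ 700.6
  x_3 = (0.2125·480 + 0.3650·520 + 0.7225·460) / 0.413125 = 624.15 / 0.413125 ≈ 1510.8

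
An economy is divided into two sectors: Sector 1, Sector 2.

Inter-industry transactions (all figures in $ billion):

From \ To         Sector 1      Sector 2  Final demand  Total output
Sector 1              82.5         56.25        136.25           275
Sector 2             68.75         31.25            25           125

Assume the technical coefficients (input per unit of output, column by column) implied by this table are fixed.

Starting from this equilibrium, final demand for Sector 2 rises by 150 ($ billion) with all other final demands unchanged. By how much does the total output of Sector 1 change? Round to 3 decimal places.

Technical coefficients a_ij = z_ij / X_j:
  a_11 = 82.5/275 = 0.30, a_21 = 68.75/275 = 0.25
  a_12 = 56.25/125 = 0.45, a_22 = 31.25/125 = 0.25
I − A =
  [   0.70    -0.45]
  [  -0.25     0.75]
det(I−A) = (0.70)(0.75) − (-0.45)(-0.25) = 0.4125
adj(I−A) = [[0.75, 0.45], [0.25, 0.70]]
(I − A)⁻¹ = adj(I−A) / det(I−A) ≈
  [   1.8182     1.0909]
  [   0.6061     1.6970]
Δx = (I − A)⁻¹ Δd with Δd having +150 in the Sector 2 component and 0 elsewhere.
So Δx_1 = L_12 · (+150), where L_12 = adj(I−A)_12 / det(I−A) = 0.45 / 0.4125.
Δx_1 = 0.45 × (+150) / 0.4125 = 67.50 / 0.4125 ≈ 163.636.

Δx_1 = 163.636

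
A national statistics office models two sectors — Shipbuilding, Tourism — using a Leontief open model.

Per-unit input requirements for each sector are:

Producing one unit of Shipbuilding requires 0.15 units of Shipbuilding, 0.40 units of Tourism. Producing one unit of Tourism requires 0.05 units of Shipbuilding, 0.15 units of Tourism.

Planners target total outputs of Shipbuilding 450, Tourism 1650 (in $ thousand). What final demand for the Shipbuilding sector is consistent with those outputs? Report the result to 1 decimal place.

d_S = 300.0

I − A =
  [   0.85    -0.05]
  [  -0.40     0.85]
d = (I − A) x:
  d_S = (+0.85)·450 + (-0.05)·1650 = 300.0
  d_T = (-0.40)·450 + (+0.85)·1650 = 1222.5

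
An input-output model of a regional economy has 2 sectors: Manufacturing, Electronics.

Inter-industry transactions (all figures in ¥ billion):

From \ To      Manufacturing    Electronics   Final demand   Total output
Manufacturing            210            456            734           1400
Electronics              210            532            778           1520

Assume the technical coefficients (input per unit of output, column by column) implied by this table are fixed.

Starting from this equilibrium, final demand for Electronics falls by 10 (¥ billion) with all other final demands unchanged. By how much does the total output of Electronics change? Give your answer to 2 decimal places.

Δx_E = -16.75

Technical coefficients a_ij = z_ij / X_j:
  a_MM = 210/1400 = 0.15, a_EM = 210/1400 = 0.15
  a_ME = 456/1520 = 0.30, a_EE = 532/1520 = 0.35
I − A =
  [   0.85    -0.30]
  [  -0.15     0.65]
det(I−A) = (0.85)(0.65) − (-0.30)(-0.15) = 0.5075
adj(I−A) = [[0.65, 0.30], [0.15, 0.85]]
(I − A)⁻¹ = adj(I−A) / det(I−A) ≈
  [   1.2808     0.5911]
  [   0.2956     1.6749]
Δx = (I − A)⁻¹ Δd with Δd having -10 in the Electronics component and 0 elsewhere.
So Δx_E = L_EE · (-10), where L_EE = adj(I−A)_EE / det(I−A) = 0.85 / 0.5075.
Δx_E = 0.85 × (-10) / 0.5075 = -8.50 / 0.5075 ≈ -16.75.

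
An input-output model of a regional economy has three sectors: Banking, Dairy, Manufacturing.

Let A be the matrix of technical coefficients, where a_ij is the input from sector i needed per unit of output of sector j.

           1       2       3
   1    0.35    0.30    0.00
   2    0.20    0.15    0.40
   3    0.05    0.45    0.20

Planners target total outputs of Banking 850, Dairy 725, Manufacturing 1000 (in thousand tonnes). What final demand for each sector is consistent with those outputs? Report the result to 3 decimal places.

d_1 = 335.000, d_2 = 46.250, d_3 = 431.250

I − A =
  [   0.65    -0.30     0.00]
  [  -0.20     0.85    -0.40]
  [  -0.05    -0.45     0.80]
d = (I − A) x:
  d_1 = (+0.65)·850 + (-0.30)·725 + (+0.00)·1000 = 335.000
  d_2 = (-0.20)·850 + (+0.85)·725 + (-0.40)·1000 = 46.250
  d_3 = (-0.05)·850 + (-0.45)·725 + (+0.80)·1000 = 431.250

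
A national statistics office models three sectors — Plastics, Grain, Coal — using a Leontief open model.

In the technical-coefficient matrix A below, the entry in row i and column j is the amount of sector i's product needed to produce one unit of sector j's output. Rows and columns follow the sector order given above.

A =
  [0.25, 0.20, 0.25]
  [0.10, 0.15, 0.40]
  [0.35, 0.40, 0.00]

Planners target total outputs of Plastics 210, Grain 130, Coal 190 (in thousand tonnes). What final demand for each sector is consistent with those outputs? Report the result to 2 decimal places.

I − A =
  [   0.75    -0.20    -0.25]
  [  -0.10     0.85    -0.40]
  [  -0.35    -0.40     1.00]
d = (I − A) x:
  d_P = (+0.75)·210 + (-0.20)·130 + (-0.25)·190 = 84.00
  d_G = (-0.10)·210 + (+0.85)·130 + (-0.40)·190 = 13.50
  d_C = (-0.35)·210 + (-0.40)·130 + (+1.00)·190 = 64.50

d_P = 84.00, d_G = 13.50, d_C = 64.50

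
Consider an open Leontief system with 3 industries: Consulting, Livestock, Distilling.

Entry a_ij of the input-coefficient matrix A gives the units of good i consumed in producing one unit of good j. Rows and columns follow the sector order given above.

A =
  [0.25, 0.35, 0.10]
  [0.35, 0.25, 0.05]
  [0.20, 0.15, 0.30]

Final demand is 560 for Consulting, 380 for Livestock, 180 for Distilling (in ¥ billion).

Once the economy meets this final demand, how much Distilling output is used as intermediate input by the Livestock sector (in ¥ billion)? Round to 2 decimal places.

z_32 = 187.21

I − A =
  [   0.75    -0.35    -0.10]
  [  -0.35     0.75    -0.05]
  [  -0.20    -0.15     0.70]
Cofactors of I−A, C_ij = (−1)^(i+j)·(minor ij) (rows/columns in the sector order above):
  C_11 = (0.75)(0.70) − (-0.05)(-0.15) = 0.5175
  C_12 = −[(-0.35)(0.70) − (-0.05)(-0.20)] = 0.2550
  C_13 = (-0.35)(-0.15) − (0.75)(-0.20) = 0.2025
  C_21 = −[(-0.35)(0.70) − (-0.10)(-0.15)] = 0.2600
  C_22 = (0.75)(0.70) − (-0.10)(-0.20) = 0.5050
  C_23 = −[(0.75)(-0.15) − (-0.35)(-0.20)] = 0.1825
  C_31 = (-0.35)(-0.05) − (-0.10)(0.75) = 0.0925
  C_32 = −[(0.75)(-0.05) − (-0.10)(-0.35)] = 0.0725
  C_33 = (0.75)(0.75) − (-0.35)(-0.35) = 0.4400
det(I−A) = Σ_j (I−A)_1j·C_1j = (0.75)(0.5175) + (-0.35)(0.2550) + (-0.10)(0.2025) = 0.278625
adj(I−A) = Cᵀ =
  [ 0.5175   0.2600   0.0925]
  [ 0.2550   0.5050   0.0725]
  [ 0.2025   0.1825   0.4400]
(I − A)⁻¹ = adj(I−A) / det(I−A) ≈
  [   1.8573     0.9332     0.3320]
  [   0.9152     1.8125     0.2602]
  [   0.7268     0.6550     1.5792]
First solve x = (I − A)⁻¹ d = adj(I−A)·d / det(I−A); in particular x_2 = (0.2550·560 + 0.5050·380 + 0.0725·180) / 0.278625 = 347.75 / 0.278625 ≈ 1248.0933.
Intermediate flow from 3 to 2: z_32 = a_32 · x_2 = 0.15 × 347.75 / 0.278625 = 52.1625 / 0.278625 ≈ 187.21.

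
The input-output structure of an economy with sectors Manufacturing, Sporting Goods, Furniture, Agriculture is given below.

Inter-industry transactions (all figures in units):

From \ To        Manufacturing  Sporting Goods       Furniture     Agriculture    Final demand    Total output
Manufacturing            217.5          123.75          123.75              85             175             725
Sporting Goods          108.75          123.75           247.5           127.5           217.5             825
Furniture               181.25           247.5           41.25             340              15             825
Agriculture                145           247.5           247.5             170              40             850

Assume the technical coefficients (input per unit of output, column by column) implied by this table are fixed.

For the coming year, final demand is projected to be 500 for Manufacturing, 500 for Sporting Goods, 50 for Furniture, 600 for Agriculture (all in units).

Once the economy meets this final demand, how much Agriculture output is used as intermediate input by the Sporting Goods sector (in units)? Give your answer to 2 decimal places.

z_42 = 813.39

Technical coefficients a_ij = z_ij / X_j:
  a_11 = 217.5/725 = 0.30, a_21 = 108.75/725 = 0.15, a_31 = 181.25/725 = 0.25, a_41 = 145/725 = 0.20
  a_12 = 123.75/825 = 0.15, a_22 = 123.75/825 = 0.15, a_32 = 247.5/825 = 0.30, a_42 = 247.5/825 = 0.30
  a_13 = 123.75/825 = 0.15, a_23 = 247.5/825 = 0.30, a_33 = 41.25/825 = 0.05, a_43 = 247.5/825 = 0.30
  a_14 = 85/850 = 0.10, a_24 = 127.5/850 = 0.15, a_34 = 340/850 = 0.40, a_44 = 170/850 = 0.20
I − A =
  [   0.70    -0.15    -0.15    -0.10]
  [  -0.15     0.85    -0.30    -0.15]
  [  -0.25    -0.30     0.95    -0.40]
  [  -0.20    -0.30    -0.30     0.80]
Compute the cofactors C_ij = (−1)^(i+j)·(3×3 minor ij) of I−A; the adjugate is their transpose:
adj(I−A) = Cᵀ =
  [ 0.379750   0.187500   0.172500   0.168875]
  [ 0.219750   0.379500   0.220500   0.208875]
  [ 0.289750   0.295500   0.400500   0.291875]
  [ 0.286000   0.300000   0.276000   0.431000]
det(I−A) = Σ_j (I−A)_1j·C_1j = (0.70)(0.379750) + (-0.15)(0.219750) + (-0.15)(0.289750) + (-0.10)(0.286000) = 0.1608
(I − A)⁻¹ = adj(I−A) / det(I−A) ≈
  [   2.3616     1.1660     1.0728     1.0502]
  [   1.3666     2.3601     1.3713     1.2990]
  [   1.8019     1.8377     2.4907     1.8151]
  [   1.7786     1.8657     1.7164     2.6803]
First solve x = (I − A)⁻¹ d = adj(I−A)·d / det(I−A); in particular x_2 = (0.219750·500 + 0.379500·500 + 0.220500·50 + 0.208875·600) / 0.1608 = 435.975 / 0.1608 ≈ 2711.2873.
Intermediate flow from 4 to 2: z_42 = a_42 · x_2 = 0.30 × 435.975 / 0.1608 = 130.7925 / 0.1608 ≈ 813.39.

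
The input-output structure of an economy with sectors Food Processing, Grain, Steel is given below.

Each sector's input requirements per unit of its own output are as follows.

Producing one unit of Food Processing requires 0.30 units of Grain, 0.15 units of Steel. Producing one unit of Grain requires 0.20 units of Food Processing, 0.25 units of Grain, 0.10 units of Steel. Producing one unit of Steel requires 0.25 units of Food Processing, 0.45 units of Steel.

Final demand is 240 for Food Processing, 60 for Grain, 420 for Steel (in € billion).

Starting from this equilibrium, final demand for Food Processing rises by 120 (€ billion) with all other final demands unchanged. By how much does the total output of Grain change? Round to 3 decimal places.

I − A =
  [   1.00    -0.20    -0.25]
  [  -0.30     0.75     0.00]
  [  -0.15    -0.10     0.55]
Cofactors of I−A, C_ij = (−1)^(i+j)·(minor ij) (rows/columns in the sector order above):
  C_11 = (0.75)(0.55) − (0.00)(-0.10) = 0.4125
  C_12 = −[(-0.30)(0.55) − (0.00)(-0.15)] = 0.1650
  C_13 = (-0.30)(-0.10) − (0.75)(-0.15) = 0.1425
  C_21 = −[(-0.20)(0.55) − (-0.25)(-0.10)] = 0.1350
  C_22 = (1.00)(0.55) − (-0.25)(-0.15) = 0.5125
  C_23 = −[(1.00)(-0.10) − (-0.20)(-0.15)] = 0.1300
  C_31 = (-0.20)(0.00) − (-0.25)(0.75) = 0.1875
  C_32 = −[(1.00)(0.00) − (-0.25)(-0.30)] = 0.0750
  C_33 = (1.00)(0.75) − (-0.20)(-0.30) = 0.6900
det(I−A) = Σ_j (I−A)_1j·C_1j = (1.00)(0.4125) + (-0.20)(0.1650) + (-0.25)(0.1425) = 0.343875
adj(I−A) = Cᵀ =
  [ 0.4125   0.1350   0.1875]
  [ 0.1650   0.5125   0.0750]
  [ 0.1425   0.1300   0.6900]
(I − A)⁻¹ = adj(I−A) / det(I−A) ≈
  [   1.1996     0.3926     0.5453]
  [   0.4798     1.4904     0.2181]
  [   0.4144     0.3780     2.0065]
Δx = (I − A)⁻¹ Δd with Δd having +120 in the Food Processing component and 0 elsewhere.
So Δx_2 = L_21 · (+120), where L_21 = adj(I−A)_21 / det(I−A) = 0.1650 / 0.343875.
Δx_2 = 0.1650 × (+120) / 0.343875 = 19.80 / 0.343875 ≈ 57.579.

Δx_2 = 57.579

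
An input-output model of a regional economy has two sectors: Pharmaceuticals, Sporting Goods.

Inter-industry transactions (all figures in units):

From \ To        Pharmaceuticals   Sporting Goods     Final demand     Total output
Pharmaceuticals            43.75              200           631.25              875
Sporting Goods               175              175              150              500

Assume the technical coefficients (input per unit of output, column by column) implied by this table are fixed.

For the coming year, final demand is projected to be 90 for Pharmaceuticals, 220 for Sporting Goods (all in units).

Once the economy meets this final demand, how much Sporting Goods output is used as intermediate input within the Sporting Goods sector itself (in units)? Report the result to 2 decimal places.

z_SS = 147.81

Technical coefficients a_ij = z_ij / X_j:
  a_PP = 43.75/875 = 0.05, a_SP = 175/875 = 0.20
  a_PS = 200/500 = 0.40, a_SS = 175/500 = 0.35
I − A =
  [   0.95    -0.40]
  [  -0.20     0.65]
det(I−A) = (0.95)(0.65) − (-0.40)(-0.20) = 0.5375
adj(I−A) = [[0.65, 0.40], [0.20, 0.95]]
(I − A)⁻¹ = adj(I−A) / det(I−A) ≈
  [   1.2093     0.7442]
  [   0.3721     1.7674]
First solve x = (I − A)⁻¹ d = adj(I−A)·d / det(I−A); in particular x_S = (0.20·90 + 0.95·220) / 0.5375 = 227.00 / 0.5375 ≈ 422.3256.
Intermediate flow from S to S: z_SS = a_SS · x_S = 0.35 × 227.00 / 0.5375 = 79.45 / 0.5375 ≈ 147.81.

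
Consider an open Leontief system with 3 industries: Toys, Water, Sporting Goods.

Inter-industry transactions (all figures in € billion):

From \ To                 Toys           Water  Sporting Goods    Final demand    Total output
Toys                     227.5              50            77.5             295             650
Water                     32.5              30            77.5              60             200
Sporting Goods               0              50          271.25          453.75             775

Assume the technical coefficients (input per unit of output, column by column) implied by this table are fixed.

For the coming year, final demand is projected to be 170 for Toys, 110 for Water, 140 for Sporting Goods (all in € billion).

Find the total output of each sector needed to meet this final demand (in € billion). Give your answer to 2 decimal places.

Technical coefficients a_ij = z_ij / X_j:
  a_TT = 227.5/650 = 0.35, a_WT = 32.5/650 = 0.05, a_ST = 0/650 = 0.00
  a_TW = 50/200 = 0.25, a_WW = 30/200 = 0.15, a_SW = 50/200 = 0.25
  a_TS = 77.5/775 = 0.10, a_WS = 77.5/775 = 0.10, a_SS = 271.25/775 = 0.35
I − A =
  [   0.65    -0.25    -0.10]
  [  -0.05     0.85    -0.10]
  [   0.00    -0.25     0.65]
Cofactors of I−A, C_ij = (−1)^(i+j)·(minor ij) (rows/columns in the sector order above):
  C_11 = (0.85)(0.65) − (-0.10)(-0.25) = 0.5275
  C_12 = −[(-0.05)(0.65) − (-0.10)(0.00)] = 0.0325
  C_13 = (-0.05)(-0.25) − (0.85)(0.00) = 0.0125
  C_21 = −[(-0.25)(0.65) − (-0.10)(-0.25)] = 0.1875
  C_22 = (0.65)(0.65) − (-0.10)(0.00) = 0.4225
  C_23 = −[(0.65)(-0.25) − (-0.25)(0.00)] = 0.1625
  C_31 = (-0.25)(-0.10) − (-0.10)(0.85) = 0.1100
  C_32 = −[(0.65)(-0.10) − (-0.10)(-0.05)] = 0.0700
  C_33 = (0.65)(0.85) − (-0.25)(-0.05) = 0.5400
det(I−A) = Σ_j (I−A)_1j·C_1j = (0.65)(0.5275) + (-0.25)(0.0325) + (-0.10)(0.0125) = 0.3335
adj(I−A) = Cᵀ =
  [ 0.5275   0.1875   0.1100]
  [ 0.0325   0.4225   0.0700]
  [ 0.0125   0.1625   0.5400]
(I − A)⁻¹ = adj(I−A) / det(I−A) ≈
  [   1.5817     0.5622     0.3298]
  [   0.0975     1.2669     0.2099]
  [   0.0375     0.4873     1.6192]
x = (I − A)⁻¹ d = adj(I−A)·d / det(I−A), with det(I−A) = 0.3335:
  x_T = (0.5275·170 + 0.1875·110 + 0.1100·140) / 0.3335 = 125.70 / 0.3335 ≈ 376.91
  x_W = (0.0325·170 + 0.4225·110 + 0.0700·140) / 0.3335 = 61.80 / 0.3335 ≈ 185.31
  x_S = (0.0125·170 + 0.1625·110 + 0.5400·140) / 0.3335 = 95.60 / 0.3335 ≈ 286.66

x_T = 376.91, x_W = 185.31, x_S = 286.66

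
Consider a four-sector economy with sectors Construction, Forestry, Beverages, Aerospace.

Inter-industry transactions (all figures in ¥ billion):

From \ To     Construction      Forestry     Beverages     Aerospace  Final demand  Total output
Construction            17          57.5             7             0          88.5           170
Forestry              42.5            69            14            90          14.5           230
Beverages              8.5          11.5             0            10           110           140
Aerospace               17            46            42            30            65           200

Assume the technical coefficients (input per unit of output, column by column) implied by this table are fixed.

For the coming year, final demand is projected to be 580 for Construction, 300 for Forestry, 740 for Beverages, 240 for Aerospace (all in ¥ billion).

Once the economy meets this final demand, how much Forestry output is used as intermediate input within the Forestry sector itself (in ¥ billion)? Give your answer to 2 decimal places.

z_FF = 519.06

Technical coefficients a_ij = z_ij / X_j:
  a_CC = 17/170 = 0.10, a_FC = 42.5/170 = 0.25, a_BC = 8.5/170 = 0.05, a_AC = 17/170 = 0.10
  a_CF = 57.5/230 = 0.25, a_FF = 69/230 = 0.30, a_BF = 11.5/230 = 0.05, a_AF = 46/230 = 0.20
  a_CB = 7/140 = 0.05, a_FB = 14/140 = 0.10, a_BB = 0/140 = 0.00, a_AB = 42/140 = 0.30
  a_CA = 0/200 = 0.00, a_FA = 90/200 = 0.45, a_BA = 10/200 = 0.05, a_AA = 30/200 = 0.15
I − A =
  [   0.90    -0.25    -0.05     0.00]
  [  -0.25     0.70    -0.10    -0.45]
  [  -0.05    -0.05     1.00    -0.05]
  [  -0.10    -0.20    -0.30     0.85]
Compute the cofactors C_ij = (−1)^(i+j)·(3×3 minor ij) of I−A; the adjugate is their transpose:
adj(I−A) = Cᵀ =
  [ 0.482500   0.211375   0.080250   0.116625]
  [ 0.265250   0.749125   0.210875   0.409000]
  [ 0.044125   0.059125   0.390125   0.054250]
  [ 0.134750   0.222000   0.196750   0.559375]
det(I−A) = Σ_j (I−A)_1j·C_1j = (0.90)(0.482500) + (-0.25)(0.265250) + (-0.05)(0.044125) + (0.00)(0.134750) = 0.36573125
(I − A)⁻¹ = adj(I−A) / det(I−A) ≈
  [   1.3193     0.5780     0.2194     0.3189]
  [   0.7253     2.0483     0.5766     1.1183]
  [   0.1206     0.1617     1.0667     0.1483]
  [   0.3684     0.6070     0.5380     1.5295]
First solve x = (I − A)⁻¹ d = adj(I−A)·d / det(I−A); in particular x_F = (0.265250·580 + 0.749125·300 + 0.210875·740 + 0.409000·240) / 0.36573125 = 632.79 / 0.36573125 ≈ 1730.2049.
Intermediate flow from F to F: z_FF = a_FF · x_F = 0.30 × 632.79 / 0.36573125 = 189.837 / 0.36573125 ≈ 519.06.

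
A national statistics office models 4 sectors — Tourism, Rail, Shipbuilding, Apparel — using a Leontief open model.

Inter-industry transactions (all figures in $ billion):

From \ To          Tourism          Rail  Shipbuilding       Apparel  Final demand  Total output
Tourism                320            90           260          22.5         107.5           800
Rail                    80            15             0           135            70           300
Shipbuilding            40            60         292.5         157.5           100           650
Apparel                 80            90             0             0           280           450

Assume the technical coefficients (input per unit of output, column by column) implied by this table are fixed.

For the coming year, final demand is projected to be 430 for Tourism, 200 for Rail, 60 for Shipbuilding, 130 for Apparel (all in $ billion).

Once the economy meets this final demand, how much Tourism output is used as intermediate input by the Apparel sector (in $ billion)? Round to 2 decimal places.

z_14 = 21.32

Technical coefficients a_ij = z_ij / X_j:
  a_11 = 320/800 = 0.40, a_21 = 80/800 = 0.10, a_31 = 40/800 = 0.05, a_41 = 80/800 = 0.10
  a_12 = 90/300 = 0.30, a_22 = 15/300 = 0.05, a_32 = 60/300 = 0.20, a_42 = 90/300 = 0.30
  a_13 = 260/650 = 0.40, a_23 = 0/650 = 0.00, a_33 = 292.5/650 = 0.45, a_43 = 0/650 = 0.00
  a_14 = 22.5/450 = 0.05, a_24 = 135/450 = 0.30, a_34 = 157.5/450 = 0.35, a_44 = 0/450 = 0.00
I − A =
  [   0.60    -0.30    -0.40    -0.05]
  [  -0.10     0.95     0.00    -0.30]
  [  -0.05    -0.20     0.55    -0.35]
  [  -0.10    -0.30     0.00     1.00]
Compute the cofactors C_ij = (−1)^(i+j)·(3×3 minor ij) of I−A; the adjugate is their transpose:
adj(I−A) = Cᵀ =
  [ 0.473000   0.295250   0.344000   0.232625]
  [ 0.071500   0.293250   0.052000   0.109750]
  [ 0.112750   0.208250   0.470750   0.232875]
  [ 0.068750   0.117500   0.050000   0.270000]
det(I−A) = Σ_j (I−A)_1j·C_1j = (0.60)(0.473000) + (-0.30)(0.071500) + (-0.40)(0.112750) + (-0.05)(0.068750) = 0.2138125
(I − A)⁻¹ = adj(I−A) / det(I−A) ≈
  [   2.2122     1.3809     1.6089     1.0880]
  [   0.3344     1.3715     0.2432     0.5133]
  [   0.5273     0.9740     2.2017     1.0892]
  [   0.3215     0.5495     0.2338     1.2628]
First solve x = (I − A)⁻¹ d = adj(I−A)·d / det(I−A); in particular x_4 = (0.068750·430 + 0.117500·200 + 0.050000·60 + 0.270000·130) / 0.2138125 = 91.1625 / 0.2138125 ≈ 426.3666.
Intermediate flow from 1 to 4: z_14 = a_14 · x_4 = 0.05 × 91.1625 / 0.2138125 = 4.558125 / 0.2138125 ≈ 21.32.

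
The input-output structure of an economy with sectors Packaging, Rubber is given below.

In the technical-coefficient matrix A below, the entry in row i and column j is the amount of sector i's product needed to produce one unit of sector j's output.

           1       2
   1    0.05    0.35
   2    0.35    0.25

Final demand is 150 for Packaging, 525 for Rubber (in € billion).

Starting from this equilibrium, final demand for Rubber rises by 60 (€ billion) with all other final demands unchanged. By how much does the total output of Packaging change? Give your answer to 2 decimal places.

I − A =
  [   0.95    -0.35]
  [  -0.35     0.75]
det(I−A) = (0.95)(0.75) − (-0.35)(-0.35) = 0.5900
adj(I−A) = [[0.75, 0.35], [0.35, 0.95]]
(I − A)⁻¹ = adj(I−A) / det(I−A) ≈
  [   1.2712     0.5932]
  [   0.5932     1.6102]
Δx = (I − A)⁻¹ Δd with Δd having +60 in the Rubber component and 0 elsewhere.
So Δx_1 = L_12 · (+60), where L_12 = adj(I−A)_12 / det(I−A) = 0.35 / 0.5900.
Δx_1 = 0.35 × (+60) / 0.5900 = 21.00 / 0.5900 ≈ 35.59.

Δx_1 = 35.59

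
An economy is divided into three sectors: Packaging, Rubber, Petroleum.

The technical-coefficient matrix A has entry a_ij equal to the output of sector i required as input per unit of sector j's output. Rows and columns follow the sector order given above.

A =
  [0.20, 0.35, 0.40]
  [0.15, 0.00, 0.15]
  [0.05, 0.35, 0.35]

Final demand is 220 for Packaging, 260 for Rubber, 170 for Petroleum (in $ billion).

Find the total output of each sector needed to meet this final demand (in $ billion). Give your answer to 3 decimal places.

x_1 = 759.338, x_2 = 458.963, x_3 = 567.083

I − A =
  [   0.80    -0.35    -0.40]
  [  -0.15     1.00    -0.15]
  [  -0.05    -0.35     0.65]
Cofactors of I−A, C_ij = (−1)^(i+j)·(minor ij) (rows/columns in the sector order above):
  C_11 = (1.00)(0.65) − (-0.15)(-0.35) = 0.5975
  C_12 = −[(-0.15)(0.65) − (-0.15)(-0.05)] = 0.1050
  C_13 = (-0.15)(-0.35) − (1.00)(-0.05) = 0.1025
  C_21 = −[(-0.35)(0.65) − (-0.40)(-0.35)] = 0.3675
  C_22 = (0.80)(0.65) − (-0.40)(-0.05) = 0.5000
  C_23 = −[(0.80)(-0.35) − (-0.35)(-0.05)] = 0.2975
  C_31 = (-0.35)(-0.15) − (-0.40)(1.00) = 0.4525
  C_32 = −[(0.80)(-0.15) − (-0.40)(-0.15)] = 0.1800
  C_33 = (0.80)(1.00) − (-0.35)(-0.15) = 0.7475
det(I−A) = Σ_j (I−A)_1j·C_1j = (0.80)(0.5975) + (-0.35)(0.1050) + (-0.40)(0.1025) = 0.40025
adj(I−A) = Cᵀ =
  [ 0.5975   0.3675   0.4525]
  [ 0.1050   0.5000   0.1800]
  [ 0.1025   0.2975   0.7475]
(I − A)⁻¹ = adj(I−A) / det(I−A) ≈
  [   1.4928     0.9182     1.1305]
  [   0.2623     1.2492     0.4497]
  [   0.2561     0.7433     1.8676]
x = (I − A)⁻¹ d = adj(I−A)·d / det(I−A), with det(I−A) = 0.40025:
  x_1 = (0.5975·220 + 0.3675·260 + 0.4525·170) / 0.40025 = 303.925 / 0.40025 ≈ 759.338
  x_2 = (0.1050·220 + 0.5000·260 + 0.1800·170) / 0.40025 = 183.70 / 0.40025 ≈ 458.963
  x_3 = (0.1025·220 + 0.2975·260 + 0.7475·170) / 0.40025 = 226.975 / 0.40025 ≈ 567.083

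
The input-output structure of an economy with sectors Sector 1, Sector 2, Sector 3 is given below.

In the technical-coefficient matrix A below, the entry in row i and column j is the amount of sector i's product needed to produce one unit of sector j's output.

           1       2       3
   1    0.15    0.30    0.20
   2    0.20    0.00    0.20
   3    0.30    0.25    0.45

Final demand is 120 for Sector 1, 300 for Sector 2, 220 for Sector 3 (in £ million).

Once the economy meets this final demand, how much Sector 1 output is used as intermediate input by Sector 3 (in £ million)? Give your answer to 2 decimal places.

I − A =
  [   0.85    -0.30    -0.20]
  [  -0.20     1.00    -0.20]
  [  -0.30    -0.25     0.55]
Cofactors of I−A, C_ij = (−1)^(i+j)·(minor ij) (rows/columns in the sector order above):
  C_11 = (1.00)(0.55) − (-0.20)(-0.25) = 0.5000
  C_12 = −[(-0.20)(0.55) − (-0.20)(-0.30)] = 0.1700
  C_13 = (-0.20)(-0.25) − (1.00)(-0.30) = 0.3500
  C_21 = −[(-0.30)(0.55) − (-0.20)(-0.25)] = 0.2150
  C_22 = (0.85)(0.55) − (-0.20)(-0.30) = 0.4075
  C_23 = −[(0.85)(-0.25) − (-0.30)(-0.30)] = 0.3025
  C_31 = (-0.30)(-0.20) − (-0.20)(1.00) = 0.2600
  C_32 = −[(0.85)(-0.20) − (-0.20)(-0.20)] = 0.2100
  C_33 = (0.85)(1.00) − (-0.30)(-0.20) = 0.7900
det(I−A) = Σ_j (I−A)_1j·C_1j = (0.85)(0.5000) + (-0.30)(0.1700) + (-0.20)(0.3500) = 0.3040
adj(I−A) = Cᵀ =
  [ 0.5000   0.2150   0.2600]
  [ 0.1700   0.4075   0.2100]
  [ 0.3500   0.3025   0.7900]
(I − A)⁻¹ = adj(I−A) / det(I−A) ≈
  [   1.6447     0.7072     0.8553]
  [   0.5592     1.3405     0.6908]
  [   1.1513     0.9951     2.5987]
First solve x = (I − A)⁻¹ d = adj(I−A)·d / det(I−A); in particular x_3 = (0.3500·120 + 0.3025·300 + 0.7900·220) / 0.3040 = 306.55 / 0.3040 ≈ 1008.3882.
Intermediate flow from 1 to 3: z_13 = a_13 · x_3 = 0.20 × 306.55 / 0.3040 = 61.31 / 0.3040 ≈ 201.68.

z_13 = 201.68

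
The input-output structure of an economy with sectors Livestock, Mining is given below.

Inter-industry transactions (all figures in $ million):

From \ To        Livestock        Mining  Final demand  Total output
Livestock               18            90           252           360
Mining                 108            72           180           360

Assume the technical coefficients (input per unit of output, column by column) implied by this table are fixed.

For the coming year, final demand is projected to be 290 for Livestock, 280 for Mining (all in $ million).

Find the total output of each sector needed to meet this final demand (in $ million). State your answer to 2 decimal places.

Technical coefficients a_ij = z_ij / X_j:
  a_LL = 18/360 = 0.05, a_ML = 108/360 = 0.30
  a_LM = 90/360 = 0.25, a_MM = 72/360 = 0.20
I − A =
  [   0.95    -0.25]
  [  -0.30     0.80]
det(I−A) = (0.95)(0.80) − (-0.25)(-0.30) = 0.6850
adj(I−A) = [[0.80, 0.25], [0.30, 0.95]]
(I − A)⁻¹ = adj(I−A) / det(I−A) ≈
  [   1.1679     0.3650]
  [   0.4380     1.3869]
x = (I − A)⁻¹ d = adj(I−A)·d / det(I−A), with det(I−A) = 0.6850:
  x_L = (0.80·290 + 0.25·280) / 0.6850 = 302.00 / 0.6850 ≈ 440.88
  x_M = (0.30·290 + 0.95·280) / 0.6850 = 353.00 / 0.6850 ≈ 515.33

x_L = 440.88, x_M = 515.33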